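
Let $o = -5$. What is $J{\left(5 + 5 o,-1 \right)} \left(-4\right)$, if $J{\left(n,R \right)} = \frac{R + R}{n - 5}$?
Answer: $- \frac{8}{25} \approx -0.32$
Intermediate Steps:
$J{\left(n,R \right)} = \frac{2 R}{-5 + n}$
$J{\left(5 + 5 o,-1 \right)} \left(-4\right) = 2 \left(-1\right) \frac{1}{-5 + \left(5 + 5 \left(-5\right)\right)} \left(-4\right) = 2 \left(-1\right) \frac{1}{-5 + \left(5 - 25\right)} \left(-4\right) = 2 \left(-1\right) \frac{1}{-5 - 20} \left(-4\right) = 2 \left(-1\right) \frac{1}{-25} \left(-4\right) = 2 \left(-1\right) \left(- \frac{1}{25}\right) \left(-4\right) = \frac{2}{25} \left(-4\right) = - \frac{8}{25}$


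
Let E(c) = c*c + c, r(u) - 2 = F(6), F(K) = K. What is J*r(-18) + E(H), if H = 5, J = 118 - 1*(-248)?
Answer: 2958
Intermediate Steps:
r(u) = 8 (r(u) = 2 + 6 = 8)
J = 366 (J = 118 + 248 = 366)
E(c) = c + c**2 (E(c) = c**2 + c = c + c**2)
J*r(-18) + E(H) = 366*8 + 5*(1 + 5) = 2928 + 5*6 = 2928 + 30 = 2958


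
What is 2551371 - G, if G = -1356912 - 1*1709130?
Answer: 5617413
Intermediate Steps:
G = -3066042 (G = -1356912 - 1709130 = -3066042)
2551371 - G = 2551371 - 1*(-3066042) = 2551371 + 3066042 = 5617413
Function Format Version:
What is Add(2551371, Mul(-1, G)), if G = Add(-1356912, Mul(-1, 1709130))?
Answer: 5617413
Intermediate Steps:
G = -3066042 (G = Add(-1356912, -1709130) = -3066042)
Add(2551371, Mul(-1, G)) = Add(2551371, Mul(-1, -3066042)) = Add(2551371, 3066042) = 5617413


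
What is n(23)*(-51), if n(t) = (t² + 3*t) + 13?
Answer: -31161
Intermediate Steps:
n(t) = 13 + t² + 3*t
n(23)*(-51) = (13 + 23² + 3*23)*(-51) = (13 + 529 + 69)*(-51) = 611*(-51) = -31161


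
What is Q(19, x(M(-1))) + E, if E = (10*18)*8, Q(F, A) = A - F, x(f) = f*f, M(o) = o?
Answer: 1422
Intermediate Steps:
x(f) = f²
E = 1440 (E = 180*8 = 1440)
Q(19, x(M(-1))) + E = ((-1)² - 1*19) + 1440 = (1 - 19) + 1440 = -18 + 1440 = 1422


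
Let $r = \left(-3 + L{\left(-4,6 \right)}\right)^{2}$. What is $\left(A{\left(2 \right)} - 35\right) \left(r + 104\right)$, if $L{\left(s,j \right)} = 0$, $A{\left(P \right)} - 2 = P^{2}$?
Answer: $-3277$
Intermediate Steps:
$A{\left(P \right)} = 2 + P^{2}$
$r = 9$ ($r = \left(-3 + 0\right)^{2} = \left(-3\right)^{2} = 9$)
$\left(A{\left(2 \right)} - 35\right) \left(r + 104\right) = \left(\left(2 + 2^{2}\right) - 35\right) \left(9 + 104\right) = \left(\left(2 + 4\right) - 35\right) 113 = \left(6 - 35\right) 113 = \left(-29\right) 113 = -3277$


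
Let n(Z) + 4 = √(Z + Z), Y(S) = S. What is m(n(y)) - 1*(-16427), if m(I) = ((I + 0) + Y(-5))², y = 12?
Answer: 16532 - 36*√6 ≈ 16444.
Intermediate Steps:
n(Z) = -4 + √2*√Z (n(Z) = -4 + √(Z + Z) = -4 + √(2*Z) = -4 + √2*√Z)
m(I) = (-5 + I)² (m(I) = ((I + 0) - 5)² = (I - 5)² = (-5 + I)²)
m(n(y)) - 1*(-16427) = (-5 + (-4 + √2*√12))² - 1*(-16427) = (-5 + (-4 + √2*(2*√3)))² + 16427 = (-5 + (-4 + 2*√6))² + 16427 = (-9 + 2*√6)² + 16427 = 16427 + (-9 + 2*√6)²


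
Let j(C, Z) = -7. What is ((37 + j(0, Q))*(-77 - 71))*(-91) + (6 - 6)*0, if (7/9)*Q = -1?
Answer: 404040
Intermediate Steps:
Q = -9/7 (Q = (9/7)*(-1) = -9/7 ≈ -1.2857)
((37 + j(0, Q))*(-77 - 71))*(-91) + (6 - 6)*0 = ((37 - 7)*(-77 - 71))*(-91) + (6 - 6)*0 = (30*(-148))*(-91) + 0*0 = -4440*(-91) + 0 = 404040 + 0 = 404040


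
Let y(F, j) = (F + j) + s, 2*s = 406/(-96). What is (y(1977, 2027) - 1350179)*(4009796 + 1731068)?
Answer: -23184659204206/3 ≈ -7.7282e+12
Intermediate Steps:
s = -203/96 (s = (406/(-96))/2 = (406*(-1/96))/2 = (½)*(-203/48) = -203/96 ≈ -2.1146)
y(F, j) = -203/96 + F + j (y(F, j) = (F + j) - 203/96 = -203/96 + F + j)
(y(1977, 2027) - 1350179)*(4009796 + 1731068) = ((-203/96 + 1977 + 2027) - 1350179)*(4009796 + 1731068) = (384181/96 - 1350179)*5740864 = -129233003/96*5740864 = -23184659204206/3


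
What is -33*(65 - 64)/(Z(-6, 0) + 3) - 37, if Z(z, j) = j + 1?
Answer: -181/4 ≈ -45.250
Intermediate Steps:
Z(z, j) = 1 + j
-33*(65 - 64)/(Z(-6, 0) + 3) - 37 = -33*(65 - 64)/((1 + 0) + 3) - 37 = -33/(1 + 3) - 37 = -33/4 - 37 = -181/4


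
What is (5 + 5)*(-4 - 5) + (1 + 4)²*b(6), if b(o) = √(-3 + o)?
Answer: -90 + 25*√3 ≈ -46.699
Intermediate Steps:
(5 + 5)*(-4 - 5) + (1 + 4)²*b(6) = (5 + 5)*(-4 - 5) + (1 + 4)²*√(-3 + 6) = 10*(-9) + 5²*√3 = -90 + 25*√3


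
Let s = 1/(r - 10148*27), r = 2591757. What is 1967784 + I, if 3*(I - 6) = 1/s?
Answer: 2740377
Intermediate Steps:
s = 1/2317761 (s = 1/(2591757 - 10148*27) = 1/(2591757 - 273996) = 1/2317761 ≈ 4.3145e-7)
I = 772593 (I = 6 + 1/(3*(1/2317761)) = 6 + (1/3)*2317761 = 6 + 772587 = 772593)
1967784 + I = 1967784 + 772593 = 2740377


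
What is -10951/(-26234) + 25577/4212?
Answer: 2121635/326916 ≈ 6.4898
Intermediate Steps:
-10951/(-26234) + 25577/4212 = -10951*(-1/26234) + 25577*(1/4212) = 10951/26234 + 25577/4212 = 2121635/326916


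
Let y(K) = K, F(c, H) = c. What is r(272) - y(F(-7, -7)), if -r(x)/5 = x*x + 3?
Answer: -369928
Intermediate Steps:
r(x) = -15 - 5*x² (r(x) = -5*(x*x + 3) = -5*(x² + 3) = -5*(3 + x²) = -15 - 5*x²)
r(272) - y(F(-7, -7)) = (-15 - 5*272²) - 1*(-7) = (-15 - 5*73984) + 7 = (-15 - 369920) + 7 = -369935 + 7 = -369928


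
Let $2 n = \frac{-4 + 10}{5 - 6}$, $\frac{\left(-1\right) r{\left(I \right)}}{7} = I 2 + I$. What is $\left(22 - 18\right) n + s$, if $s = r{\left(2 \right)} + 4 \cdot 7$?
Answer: $-26$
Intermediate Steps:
$r{\left(I \right)} = - 21 I$ ($r{\left(I \right)} = - 7 \left(I 2 + I\right) = - 7 \left(2 I + I\right) = - 7 \cdot 3 I = - 21 I$)
$n = -3$ ($n = \frac{\left(-4 + 10\right) \frac{1}{5 - 6}}{2} = \frac{6 \frac{1}{-1}}{2} = \frac{6 \left(-1\right)}{2} = \frac{1}{2} \left(-6\right) = -3$)
$s = -14$ ($s = \left(-21\right) 2 + 4 \cdot 7 = -42 + 28 = -14$)
$\left(22 - 18\right) n + s = \left(22 - 18\right) \left(-3\right) - 14 = 4 \left(-3\right) - 14 = -12 - 14 = -26$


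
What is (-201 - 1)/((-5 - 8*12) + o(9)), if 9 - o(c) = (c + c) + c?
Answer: 202/119 ≈ 1.6975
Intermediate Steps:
o(c) = 9 - 3*c (o(c) = 9 - ((c + c) + c) = 9 - (2*c + c) = 9 - 3*c)
(-201 - 1)/((-5 - 8*12) + o(9)) = (-201 - 1)/((-5 - 8*12) + (9 - 3*9)) = -202/((-5 - 96) + (9 - 27)) = -202/(-101 - 18) = -202/(-119) = -202*(-1/119) = 202/119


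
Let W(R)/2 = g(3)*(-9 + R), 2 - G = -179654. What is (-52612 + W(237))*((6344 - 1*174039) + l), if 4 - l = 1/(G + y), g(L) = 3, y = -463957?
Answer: 2443043299923560/284301 ≈ 8.5932e+9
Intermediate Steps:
G = 179656 (G = 2 - 1*(-179654) = 2 + 179654 = 179656)
l = 1137205/284301 (l = 4 - 1/(179656 - 463957) = 4 - 1/(-284301) = 4 - 1*(-1/284301) = 4 + 1/284301 = 1137205/284301 ≈ 4.0000)
W(R) = -54 + 6*R (W(R) = 2*(3*(-9 + R)) = 2*(-27 + 3*R) = -54 + 6*R)
(-52612 + W(237))*((6344 - 1*174039) + l) = (-52612 + (-54 + 6*237))*((6344 - 1*174039) + 1137205/284301) = (-52612 + (-54 + 1422))*((6344 - 174039) + 1137205/284301) = (-52612 + 1368)*(-167695 + 1137205/284301) = -51244*(-47674718990/284301) = 2443043299923560/284301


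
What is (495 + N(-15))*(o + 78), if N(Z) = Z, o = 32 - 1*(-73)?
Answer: 87840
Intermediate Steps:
o = 105 (o = 32 + 73 = 105)
(495 + N(-15))*(o + 78) = (495 - 15)*(105 + 78) = 480*183 = 87840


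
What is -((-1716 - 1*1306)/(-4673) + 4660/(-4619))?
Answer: 7817562/21584587 ≈ 0.36218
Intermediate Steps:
-((-1716 - 1*1306)/(-4673) + 4660/(-4619)) = -((-1716 - 1306)*(-1/4673) + 4660*(-1/4619)) = -(-3022*(-1/4673) - 4660/4619) = -(3022/4673 - 4660/4619) = -1*(-7817562/21584587) = 7817562/21584587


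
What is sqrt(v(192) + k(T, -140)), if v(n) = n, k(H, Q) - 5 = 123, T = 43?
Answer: 8*sqrt(5) ≈ 17.889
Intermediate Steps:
k(H, Q) = 128 (k(H, Q) = 5 + 123 = 128)
sqrt(v(192) + k(T, -140)) = sqrt(192 + 128) = sqrt(320) = 8*sqrt(5)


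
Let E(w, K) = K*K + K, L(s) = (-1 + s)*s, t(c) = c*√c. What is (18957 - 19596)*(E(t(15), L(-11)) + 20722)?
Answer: -24459642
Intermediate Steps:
t(c) = c^(3/2)
L(s) = s*(-1 + s)
E(w, K) = K + K² (E(w, K) = K² + K = K + K²)
(18957 - 19596)*(E(t(15), L(-11)) + 20722) = (18957 - 19596)*((-11*(-1 - 11))*(1 - 11*(-1 - 11)) + 20722) = -639*((-11*(-12))*(1 - 11*(-12)) + 20722) = -639*(132*(1 + 132) + 20722) = -639*(132*133 + 20722) = -639*(17556 + 20722) = -639*38278 = -24459642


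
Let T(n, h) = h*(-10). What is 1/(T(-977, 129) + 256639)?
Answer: 1/255349 ≈ 3.9162e-6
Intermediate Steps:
T(n, h) = -10*h
1/(T(-977, 129) + 256639) = 1/(-10*129 + 256639) = 1/(-1290 + 256639) = 1/255349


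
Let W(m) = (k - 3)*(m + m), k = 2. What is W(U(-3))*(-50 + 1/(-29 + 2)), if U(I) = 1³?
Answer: 2702/27 ≈ 100.07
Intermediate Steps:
U(I) = 1
W(m) = -2*m (W(m) = (2 - 3)*(m + m) = -2*m)
W(U(-3))*(-50 + 1/(-29 + 2)) = (-2*1)*(-50 + 1/(-29 + 2)) = -2*(-50 + 1/(-27)) = -2*(-50 - 1/27) = -2*(-1351/27) = 2702/27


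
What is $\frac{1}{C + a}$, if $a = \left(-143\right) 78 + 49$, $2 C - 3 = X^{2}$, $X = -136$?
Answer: $- \frac{2}{3711} \approx -0.00053894$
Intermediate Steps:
$C = \frac{18499}{2}$ ($C = \frac{3}{2} + \frac{\left(-136\right)^{2}}{2} = \frac{3}{2} + \frac{1}{2} \cdot 18496 = \frac{3}{2} + 9248 = \frac{18499}{2} \approx 9249.5$)
$a = -11105$ ($a = -11154 + 49 = -11105$)
$\frac{1}{C + a} = \frac{1}{\frac{18499}{2} - 11105} = \frac{1}{- \frac{3711}{2}} = - \frac{2}{3711}$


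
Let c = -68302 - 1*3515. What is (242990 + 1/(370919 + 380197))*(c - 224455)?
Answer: -13518423016259188/187779 ≈ -7.1991e+10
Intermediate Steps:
c = -71817 (c = -68302 - 3515 = -71817)
(242990 + 1/(370919 + 380197))*(c - 224455) = (242990 + 1/(370919 + 380197))*(-71817 - 224455) = (242990 + 1/751116)*(-296272) = (182513676841/751116)*(-296272) = -13518423016259188/187779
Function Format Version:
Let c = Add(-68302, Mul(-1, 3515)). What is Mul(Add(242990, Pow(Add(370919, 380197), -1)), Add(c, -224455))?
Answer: Rational(-13518423016259188, 187779) ≈ -7.1991e+10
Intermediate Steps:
c = -71817 (c = Add(-68302, -3515) = -71817)
Mul(Add(242990, Pow(Add(370919, 380197), -1)), Add(c, -224455)) = Mul(Add(242990, Pow(Add(370919, 380197), -1)), Add(-71817, -224455)) = Mul(Add(242990, Pow(751116, -1)), -296272) = Mul(Add(242990, Rational(1, 751116)), -296272) = Mul(Rational(182513676841, 751116), -296272) = Rational(-13518423016259188, 187779)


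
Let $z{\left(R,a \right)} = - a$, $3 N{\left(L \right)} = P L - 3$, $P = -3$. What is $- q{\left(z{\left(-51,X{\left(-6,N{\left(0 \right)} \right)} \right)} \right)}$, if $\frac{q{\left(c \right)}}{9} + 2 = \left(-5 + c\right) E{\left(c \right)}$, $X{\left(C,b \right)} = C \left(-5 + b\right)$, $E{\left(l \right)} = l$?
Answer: $-13266$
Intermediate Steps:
$N{\left(L \right)} = -1 - L$ ($N{\left(L \right)} = \frac{- 3 L - 3}{3} = \frac{-3 - 3 L}{3} = -1 - L$)
$q{\left(c \right)} = -18 + 9 c \left(-5 + c\right)$ ($q{\left(c \right)} = -18 + 9 \left(-5 + c\right) c = -18 + 9 c \left(-5 + c\right)$)
$- q{\left(z{\left(-51,X{\left(-6,N{\left(0 \right)} \right)} \right)} \right)} = - (-18 - 45 \left(- \left(-6\right) \left(-5 - 1\right)\right) + 9 \left(- \left(-6\right) \left(-5 - 1\right)\right)^{2}) = - (-18 - 45 \left(- \left(-6\right) \left(-6\right)\right) + 9 \left(- \left(-6\right) \left(-6\right)\right)^{2}) = - (-18 - 45 \left(\left(-1\right) 36\right) + 9 \left(\left(-1\right) 36\right)^{2}) = - (-18 - -1620 + 9 \left(-36\right)^{2}) = - (-18 + 1620 + 9 \cdot 1296) = - (-18 + 1620 + 11664) = \left(-1\right) 13266 = -13266$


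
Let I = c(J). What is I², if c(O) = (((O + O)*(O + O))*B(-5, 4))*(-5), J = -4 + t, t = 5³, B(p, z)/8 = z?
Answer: 87801397657600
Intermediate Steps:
B(p, z) = 8*z
t = 125
J = 121 (J = -4 + 125 = 121)
c(O) = -640*O² (c(O) = (((O + O)*(O + O))*(8*4))*(-5) = (((2*O)*(2*O))*32)*(-5) = ((4*O²)*32)*(-5) = (128*O²)*(-5) = -640*O²)
I = -9370240 (I = -640*121² = -640*14641 = -9370240)
I² = (-9370240)² = 87801397657600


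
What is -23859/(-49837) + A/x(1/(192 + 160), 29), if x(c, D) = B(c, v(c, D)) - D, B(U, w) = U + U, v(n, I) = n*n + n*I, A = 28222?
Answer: -247422214787/254318211 ≈ -972.88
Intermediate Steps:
v(n, I) = n² + I*n
B(U, w) = 2*U
x(c, D) = -D + 2*c (x(c, D) = 2*c - D = -D + 2*c)
-23859/(-49837) + A/x(1/(192 + 160), 29) = -23859/(-49837) + 28222/(-1*29 + 2/(192 + 160)) = -23859*(-1/49837) + 28222/(-29 + 2/352) = 23859/49837 + 28222/(-29 + 2*(1/352)) = 23859/49837 + 28222/(-29 + 1/176) = 23859/49837 + 28222/(-5103/176) = 23859/49837 + 28222*(-176/5103) = 23859/49837 - 4967072/5103 = -247422214787/254318211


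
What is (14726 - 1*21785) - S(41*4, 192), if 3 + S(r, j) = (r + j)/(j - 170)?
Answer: -77794/11 ≈ -7072.2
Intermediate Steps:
S(r, j) = -3 + (j + r)/(-170 + j) (S(r, j) = -3 + (r + j)/(j - 170) = -3 + (j + r)/(-170 + j))
(14726 - 1*21785) - S(41*4, 192) = (14726 - 1*21785) - (510 + 41*4 - 2*192)/(-170 + 192) = (14726 - 21785) - (510 + 164 - 384)/22 = -7059 - 290/22 = -7059 - 1*145/11 = -7059 - 145/11 = -77794/11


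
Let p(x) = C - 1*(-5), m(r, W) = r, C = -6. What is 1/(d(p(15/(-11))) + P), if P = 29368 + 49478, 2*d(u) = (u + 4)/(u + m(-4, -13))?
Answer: 10/788457 ≈ 1.2683e-5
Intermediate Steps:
p(x) = -1 (p(x) = -6 - 1*(-5) = -6 + 5 = -1)
d(u) = (4 + u)/(2*(-4 + u)) (d(u) = ((u + 4)/(u - 4))/2 = ((4 + u)/(-4 + u))/2 = (4 + u)/(2*(-4 + u)))
P = 78846
1/(d(p(15/(-11))) + P) = 1/((4 - 1)/(2*(-4 - 1)) + 78846) = 1/((½)*3/(-5) + 78846) = 1/((½)*(-⅕)*3 + 78846) = 1/(-3/10 + 78846) = 1/(788457/10) = 10/788457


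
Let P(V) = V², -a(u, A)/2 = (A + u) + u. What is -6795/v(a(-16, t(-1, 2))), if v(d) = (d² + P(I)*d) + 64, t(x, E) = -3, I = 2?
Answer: -2265/1748 ≈ -1.2958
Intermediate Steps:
a(u, A) = -4*u - 2*A (a(u, A) = -2*((A + u) + u) = -2*(A + 2*u) = -4*u - 2*A)
v(d) = 64 + d² + 4*d (v(d) = (d² + 2²*d) + 64 = (d² + 4*d) + 64 = 64 + d² + 4*d)
-6795/v(a(-16, t(-1, 2))) = -6795/(64 + (-4*(-16) - 2*(-3))² + 4*(-4*(-16) - 2*(-3))) = -6795/(64 + (64 + 6)² + 4*(64 + 6)) = -6795/(64 + 70² + 4*70) = -6795/(64 + 4900 + 280) = -6795/5244 = -6795*1/5244 = -2265/1748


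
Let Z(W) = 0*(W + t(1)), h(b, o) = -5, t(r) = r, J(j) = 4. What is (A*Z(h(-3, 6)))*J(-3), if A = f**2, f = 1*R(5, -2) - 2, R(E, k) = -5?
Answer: 0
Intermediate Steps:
f = -7 (f = 1*(-5) - 2 = -5 - 2 = -7)
Z(W) = 0 (Z(W) = 0*(W + 1) = 0*(1 + W) = 0)
A = 49 (A = (-7)**2 = 49)
(A*Z(h(-3, 6)))*J(-3) = (49*0)*4 = 0*4 = 0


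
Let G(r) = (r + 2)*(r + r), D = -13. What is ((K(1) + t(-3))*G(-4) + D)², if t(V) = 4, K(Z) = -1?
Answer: 1225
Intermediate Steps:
G(r) = 2*r*(2 + r) (G(r) = (2 + r)*(2*r) = 2*r*(2 + r))
((K(1) + t(-3))*G(-4) + D)² = ((-1 + 4)*(2*(-4)*(2 - 4)) - 13)² = (3*(2*(-4)*(-2)) - 13)² = (3*16 - 13)² = (48 - 13)² = 35² = 1225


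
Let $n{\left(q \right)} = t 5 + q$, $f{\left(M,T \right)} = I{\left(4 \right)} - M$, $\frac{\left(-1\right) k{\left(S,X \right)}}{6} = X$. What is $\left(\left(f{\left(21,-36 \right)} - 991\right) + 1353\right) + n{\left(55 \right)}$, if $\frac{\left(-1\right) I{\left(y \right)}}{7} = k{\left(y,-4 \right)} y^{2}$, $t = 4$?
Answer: $-2272$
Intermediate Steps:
$k{\left(S,X \right)} = - 6 X$
$I{\left(y \right)} = - 168 y^{2}$ ($I{\left(y \right)} = - 7 \left(-6\right) \left(-4\right) y^{2} = - 7 \cdot 24 y^{2} = - 168 y^{2}$)
$f{\left(M,T \right)} = -2688 - M$ ($f{\left(M,T \right)} = - 168 \cdot 4^{2} - M = \left(-168\right) 16 - M = -2688 - M$)
$n{\left(q \right)} = 20 + q$ ($n{\left(q \right)} = 4 \cdot 5 + q = 20 + q$)
$\left(\left(f{\left(21,-36 \right)} - 991\right) + 1353\right) + n{\left(55 \right)} = \left(\left(\left(-2688 - 21\right) - 991\right) + 1353\right) + \left(20 + 55\right) = \left(\left(\left(-2688 - 21\right) - 991\right) + 1353\right) + 75 = \left(\left(-2709 - 991\right) + 1353\right) + 75 = \left(-3700 + 1353\right) + 75 = -2347 + 75 = -2272$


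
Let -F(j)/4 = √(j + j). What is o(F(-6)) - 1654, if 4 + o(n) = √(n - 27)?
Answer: -1658 + √(-27 - 8*I*√3) ≈ -1656.7 - 5.3548*I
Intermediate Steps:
F(j) = -4*√2*√j (F(j) = -4*√(j + j) = -4*√2*√j)
o(n) = -4 + √(-27 + n) (o(n) = -4 + √(n - 27) = -4 + √(-27 + n))
o(F(-6)) - 1654 = (-4 + √(-27 - 4*√2*√(-6))) - 1654 = (-4 + √(-27 - 4*√2*I*√6)) - 1654 = (-4 + √(-27 - 8*I*√3)) - 1654 = -1658 + √(-27 - 8*I*√3)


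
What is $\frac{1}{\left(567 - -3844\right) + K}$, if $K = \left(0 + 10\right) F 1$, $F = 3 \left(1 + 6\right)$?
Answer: $\frac{1}{4621} \approx 0.0002164$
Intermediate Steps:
$F = 21$ ($F = 3 \cdot 7 = 21$)
$K = 210$ ($K = \left(0 + 10\right) 21 \cdot 1 = 10 \cdot 21 \cdot 1 = 210 \cdot 1 = 210$)
$\frac{1}{\left(567 - -3844\right) + K} = \frac{1}{\left(567 - -3844\right) + 210} = \frac{1}{\left(567 + 3844\right) + 210} = \frac{1}{4411 + 210} = \frac{1}{4621}$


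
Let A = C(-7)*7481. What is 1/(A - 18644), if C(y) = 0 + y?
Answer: -1/71011 ≈ -1.4082e-5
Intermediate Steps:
C(y) = y
A = -52367 (A = -7*7481 = -52367)
1/(A - 18644) = 1/(-52367 - 18644) = 1/(-71011) = -1/71011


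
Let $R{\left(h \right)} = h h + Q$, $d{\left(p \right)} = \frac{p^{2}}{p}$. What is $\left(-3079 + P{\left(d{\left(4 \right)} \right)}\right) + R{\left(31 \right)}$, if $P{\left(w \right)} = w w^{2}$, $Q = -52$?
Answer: $-2106$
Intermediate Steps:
$d{\left(p \right)} = p$
$P{\left(w \right)} = w^{3}$
$R{\left(h \right)} = -52 + h^{2}$ ($R{\left(h \right)} = h h - 52 = h^{2} - 52 = -52 + h^{2}$)
$\left(-3079 + P{\left(d{\left(4 \right)} \right)}\right) + R{\left(31 \right)} = \left(-3079 + 4^{3}\right) - \left(52 - 31^{2}\right) = \left(-3079 + 64\right) + \left(-52 + 961\right) = -3015 + 909 = -2106$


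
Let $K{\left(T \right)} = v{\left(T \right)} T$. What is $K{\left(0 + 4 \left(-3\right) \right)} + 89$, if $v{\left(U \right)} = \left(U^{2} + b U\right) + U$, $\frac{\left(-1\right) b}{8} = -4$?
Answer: $3113$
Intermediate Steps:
$b = 32$ ($b = \left(-8\right) \left(-4\right) = 32$)
$v{\left(U \right)} = U^{2} + 33 U$ ($v{\left(U \right)} = \left(U^{2} + 32 U\right) + U = U^{2} + 33 U$)
$K{\left(T \right)} = T^{2} \left(33 + T\right)$ ($K{\left(T \right)} = T \left(33 + T\right) T = T^{2} \left(33 + T\right)$)
$K{\left(0 + 4 \left(-3\right) \right)} + 89 = \left(0 + 4 \left(-3\right)\right)^{2} \left(33 + \left(0 + 4 \left(-3\right)\right)\right) + 89 = \left(0 - 12\right)^{2} \left(33 + \left(0 - 12\right)\right) + 89 = \left(-12\right)^{2} \left(33 - 12\right) + 89 = 144 \cdot 21 + 89 = 3024 + 89 = 3113$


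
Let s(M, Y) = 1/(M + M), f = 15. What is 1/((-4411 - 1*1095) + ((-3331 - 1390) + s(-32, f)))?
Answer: -64/654529 ≈ -9.7780e-5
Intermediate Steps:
s(M, Y) = 1/(2*M)
1/((-4411 - 1*1095) + ((-3331 - 1390) + s(-32, f))) = 1/((-4411 - 1*1095) + ((-3331 - 1390) + (1/2)/(-32))) = 1/((-4411 - 1095) + (-4721 + (1/2)*(-1/32))) = 1/(-5506 + (-4721 - 1/64)) = 1/(-5506 - 302145/64) = 1/(-654529/64) = -64/654529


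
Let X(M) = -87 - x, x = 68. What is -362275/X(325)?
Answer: 72455/31 ≈ 2337.3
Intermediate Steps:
X(M) = -155 (X(M) = -87 - 1*68 = -87 - 68 = -155)
-362275/X(325) = -362275/(-155) = -362275*(-1/155) = 72455/31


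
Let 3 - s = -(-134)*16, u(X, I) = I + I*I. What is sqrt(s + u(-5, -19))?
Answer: I*sqrt(1799) ≈ 42.415*I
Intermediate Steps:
u(X, I) = I + I**2
s = -2141 (s = 3 - (-1)*(-134*16) = 3 - (-1)*(-2144) = 3 - 1*2144 = 3 - 2144 = -2141)
sqrt(s + u(-5, -19)) = sqrt(-2141 - 19*(1 - 19)) = sqrt(-2141 - 19*(-18)) = sqrt(-2141 + 342) = sqrt(-1799) = I*sqrt(1799)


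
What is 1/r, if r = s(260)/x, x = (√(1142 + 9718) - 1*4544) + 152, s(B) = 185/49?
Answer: -215208/185 + 98*√2715/185 ≈ -1135.7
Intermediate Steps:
s(B) = 185/49 (s(B) = 185*(1/49) = 185/49)
x = -4392 + 2*√2715 (x = (√10860 - 4544) + 152 = (2*√2715 - 4544) + 152 = (-4544 + 2*√2715) + 152 = -4392 + 2*√2715 ≈ -4287.8)
r = 185/(49*(-4392 + 2*√2715)) ≈ -0.00088053
1/r = 1/(-67710/78721783 - 185*√2715/472330698)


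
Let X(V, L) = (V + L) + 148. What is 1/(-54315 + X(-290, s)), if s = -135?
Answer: -1/54592 ≈ -1.8318e-5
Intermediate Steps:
X(V, L) = 148 + L + V (X(V, L) = (L + V) + 148 = 148 + L + V)
1/(-54315 + X(-290, s)) = 1/(-54315 + (148 - 135 - 290)) = 1/(-54315 - 277) = 1/(-54592) = -1/54592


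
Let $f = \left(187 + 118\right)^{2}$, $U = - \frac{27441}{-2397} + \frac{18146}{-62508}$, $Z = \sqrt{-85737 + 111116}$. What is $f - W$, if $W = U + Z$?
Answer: $\frac{2322736645639}{24971946} - \sqrt{25379} \approx 92855.0$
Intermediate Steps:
$Z = \sqrt{25379} \approx 159.31$
$U = \frac{278631011}{24971946}$ ($U = \left(-27441\right) \left(- \frac{1}{2397}\right) + 18146 \left(- \frac{1}{62508}\right) = \frac{9147}{799} - \frac{9073}{31254} = \frac{278631011}{24971946} \approx 11.158$)
$W = \frac{278631011}{24971946} + \sqrt{25379} \approx 170.47$
$f = 93025$ ($f = 305^{2} = 93025$)
$f - W = 93025 - \left(\frac{278631011}{24971946} + \sqrt{25379}\right) = \frac{2322736645639}{24971946} - \sqrt{25379}$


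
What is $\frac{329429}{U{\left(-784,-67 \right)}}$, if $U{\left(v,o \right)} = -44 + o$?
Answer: $- \frac{329429}{111} \approx -2967.8$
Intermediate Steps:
$\frac{329429}{U{\left(-784,-67 \right)}} = \frac{329429}{-44 - 67} = \frac{329429}{-111} = 329429 \left(- \frac{1}{111}\right) = - \frac{329429}{111}$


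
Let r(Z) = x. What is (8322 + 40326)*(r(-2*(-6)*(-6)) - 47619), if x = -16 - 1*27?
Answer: -2318660976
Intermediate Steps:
x = -43 (x = -16 - 27 = -43)
r(Z) = -43
(8322 + 40326)*(r(-2*(-6)*(-6)) - 47619) = (8322 + 40326)*(-43 - 47619) = 48648*(-47662) = -2318660976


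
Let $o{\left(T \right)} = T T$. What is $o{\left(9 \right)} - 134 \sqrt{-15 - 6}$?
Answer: $81 - 134 i \sqrt{21} \approx 81.0 - 614.07 i$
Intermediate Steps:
$o{\left(T \right)} = T^{2}$
$o{\left(9 \right)} - 134 \sqrt{-15 - 6} = 9^{2} - 134 \sqrt{-15 - 6} = 81 - 134 \sqrt{-21} = 81 - 134 i \sqrt{21}$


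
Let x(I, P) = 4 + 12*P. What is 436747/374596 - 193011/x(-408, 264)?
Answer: -340941284/5712589 ≈ -59.682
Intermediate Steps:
436747/374596 - 193011/x(-408, 264) = 436747/374596 - 193011/(4 + 12*264) = 436747*(1/374596) - 193011/(4 + 3168) = 436747/374596 - 193011/3172 = 436747/374596 - 193011*1/3172 = 436747/374596 - 14847/244 = -340941284/5712589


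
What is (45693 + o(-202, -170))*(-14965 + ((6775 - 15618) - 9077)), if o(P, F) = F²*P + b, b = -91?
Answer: 190476431230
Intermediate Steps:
o(P, F) = -91 + P*F² (o(P, F) = F²*P - 91 = P*F² - 91 = -91 + P*F²)
(45693 + o(-202, -170))*(-14965 + ((6775 - 15618) - 9077)) = (45693 + (-91 - 202*(-170)²))*(-14965 + ((6775 - 15618) - 9077)) = (45693 + (-91 - 202*28900))*(-14965 + (-8843 - 9077)) = (45693 + (-91 - 5837800))*(-14965 - 17920) = (45693 - 5837891)*(-32885) = -5792198*(-32885) = 190476431230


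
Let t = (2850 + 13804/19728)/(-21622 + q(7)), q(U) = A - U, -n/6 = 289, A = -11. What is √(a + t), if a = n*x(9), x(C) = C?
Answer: I*√1234506625613621270/8894040 ≈ 124.92*I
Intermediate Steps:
n = -1734 (n = -6*289 = -1734)
q(U) = -11 - U
a = -15606 (a = -1734*9 = -15606)
t = -14059651/106728480 (t = (2850 + 13804/19728)/(-21622 + (-11 - 1*7)) = (2850 + 13804*(1/19728))/(-21622 + (-11 - 7)) = (2850 + 3451/4932)/(-21622 - 18) = (14059651/4932)/(-21640) = (14059651/4932)*(-1/21640) = -14059651/106728480 ≈ -0.13173)
√(a + t) = √(-15606 - 14059651/106728480) = √(-1665618718531/106728480) = I*√1234506625613621270/8894040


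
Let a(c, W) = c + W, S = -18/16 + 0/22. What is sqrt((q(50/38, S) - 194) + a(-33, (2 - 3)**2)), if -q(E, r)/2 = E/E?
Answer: 2*I*sqrt(57) ≈ 15.1*I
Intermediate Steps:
S = -9/8 (S = -18*1/16 + 0*(1/22) = -9/8 + 0 = -9/8 ≈ -1.1250)
a(c, W) = W + c
q(E, r) = -2 (q(E, r) = -2*E/E = -2*1 = -2)
sqrt((q(50/38, S) - 194) + a(-33, (2 - 3)**2)) = sqrt((-2 - 194) + ((2 - 3)**2 - 33)) = sqrt(-196 + ((-1)**2 - 33)) = sqrt(-196 + (1 - 33)) = sqrt(-196 - 32) = sqrt(-228) = 2*I*sqrt(57)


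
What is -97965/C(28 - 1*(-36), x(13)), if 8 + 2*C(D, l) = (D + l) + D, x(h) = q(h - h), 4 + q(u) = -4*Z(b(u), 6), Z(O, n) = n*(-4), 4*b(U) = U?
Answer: -97965/106 ≈ -924.20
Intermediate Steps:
b(U) = U/4
Z(O, n) = -4*n
q(u) = 92 (q(u) = -4 - (-16)*6 = -4 - 4*(-24) = -4 + 96 = 92)
x(h) = 92
C(D, l) = -4 + D + l/2 (C(D, l) = -4 + ((D + l) + D)/2 = -4 + (l + 2*D)/2 = -4 + (D + l/2) = -4 + D + l/2)
-97965/C(28 - 1*(-36), x(13)) = -97965/(-4 + (28 - 1*(-36)) + (1/2)*92) = -97965/(-4 + (28 + 36) + 46) = -97965/(-4 + 64 + 46) = -97965/106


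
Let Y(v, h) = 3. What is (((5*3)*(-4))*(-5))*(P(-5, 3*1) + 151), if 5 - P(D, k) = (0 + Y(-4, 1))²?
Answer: 44100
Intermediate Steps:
P(D, k) = -4 (P(D, k) = 5 - (0 + 3)² = 5 - 1*3² = 5 - 1*9 = 5 - 9 = -4)
(((5*3)*(-4))*(-5))*(P(-5, 3*1) + 151) = (((5*3)*(-4))*(-5))*(-4 + 151) = ((15*(-4))*(-5))*147 = -60*(-5)*147 = 300*147 = 44100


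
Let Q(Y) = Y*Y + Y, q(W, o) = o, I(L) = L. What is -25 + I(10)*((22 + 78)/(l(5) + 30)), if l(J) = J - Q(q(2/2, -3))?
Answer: 275/29 ≈ 9.4828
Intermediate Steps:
Q(Y) = Y + Y² (Q(Y) = Y² + Y = Y + Y²)
l(J) = -6 + J (l(J) = J - (-3)*(1 - 3) = J - (-3)*(-2) = J - 1*6 = J - 6 = -6 + J)
-25 + I(10)*((22 + 78)/(l(5) + 30)) = -25 + 10*((22 + 78)/((-6 + 5) + 30)) = -25 + 10*(100/(-1 + 30)) = -25 + 10*(100/29) = -25 + 1000/29 = 275/29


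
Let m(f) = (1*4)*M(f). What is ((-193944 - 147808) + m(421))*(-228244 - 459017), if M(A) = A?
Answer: 233715473748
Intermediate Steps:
m(f) = 4*f (m(f) = (1*4)*f = 4*f)
((-193944 - 147808) + m(421))*(-228244 - 459017) = ((-193944 - 147808) + 4*421)*(-228244 - 459017) = (-341752 + 1684)*(-687261) = -340068*(-687261) = 233715473748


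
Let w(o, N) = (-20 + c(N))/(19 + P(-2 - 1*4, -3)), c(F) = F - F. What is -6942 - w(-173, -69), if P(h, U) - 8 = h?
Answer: -145762/21 ≈ -6941.0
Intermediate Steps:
c(F) = 0
P(h, U) = 8 + h
w(o, N) = -20/21 (w(o, N) = (-20 + 0)/(19 + (8 + (-2 - 1*4))) = -20/(19 + (8 + (-2 - 4))) = -20/(19 + (8 - 6)) = -20/(19 + 2) = -20/21)
-6942 - w(-173, -69) = -6942 - 1*(-20/21) = -6942 + 20/21 = -145762/21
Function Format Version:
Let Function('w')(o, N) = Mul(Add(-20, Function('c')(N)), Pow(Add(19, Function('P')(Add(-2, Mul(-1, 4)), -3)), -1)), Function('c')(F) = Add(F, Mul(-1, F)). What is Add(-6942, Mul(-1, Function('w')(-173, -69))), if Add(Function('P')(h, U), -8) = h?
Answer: Rational(-145762, 21) ≈ -6941.0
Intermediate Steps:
Function('c')(F) = 0
Function('P')(h, U) = Add(8, h)
Function('w')(o, N) = Rational(-20, 21) (Function('w')(o, N) = Mul(Add(-20, 0), Pow(Add(19, Add(8, Add(-2, Mul(-1, 4)))), -1)) = Mul(-20, Pow(Add(19, Add(8, Add(-2, -4))), -1)) = Mul(-20, Pow(Add(19, Add(8, -6)), -1)) = Mul(-20, Pow(Add(19, 2), -1)) = Mul(-20, Pow(21, -1)) = Mul(-20, Rational(1, 21)) = Rational(-20, 21))
Add(-6942, Mul(-1, Function('w')(-173, -69))) = Add(-6942, Mul(-1, Rational(-20, 21))) = Add(-6942, Rational(20, 21)) = Rational(-145762, 21)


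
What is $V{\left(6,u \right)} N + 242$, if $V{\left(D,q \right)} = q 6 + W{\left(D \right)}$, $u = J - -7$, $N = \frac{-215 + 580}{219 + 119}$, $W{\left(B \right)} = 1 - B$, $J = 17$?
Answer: $\frac{132531}{338} \approx 392.1$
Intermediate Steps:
$N = \frac{365}{338} \approx 1.0799$
$u = 24$ ($u = 17 - -7 = 17 + 7 = 24$)
$V{\left(D,q \right)} = 1 - D + 6 q$ ($V{\left(D,q \right)} = q 6 - \left(-1 + D\right) = 6 q - \left(-1 + D\right) = 1 - D + 6 q$)
$V{\left(6,u \right)} N + 242 = \left(1 - 6 + 6 \cdot 24\right) \frac{365}{338} + 242 = \left(1 - 6 + 144\right) \frac{365}{338} + 242 = 139 \cdot \frac{365}{338} + 242 = \frac{50735}{338} + 242 = \frac{132531}{338}$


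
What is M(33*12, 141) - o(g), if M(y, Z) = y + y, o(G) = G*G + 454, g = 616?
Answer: -379118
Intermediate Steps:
o(G) = 454 + G² (o(G) = G² + 454 = 454 + G²)
M(y, Z) = 2*y
M(33*12, 141) - o(g) = 2*(33*12) - (454 + 616²) = 2*396 - (454 + 379456) = 792 - 1*379910 = 792 - 379910 = -379118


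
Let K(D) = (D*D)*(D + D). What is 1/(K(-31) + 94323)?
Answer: 1/34741 ≈ 2.8784e-5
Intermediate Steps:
K(D) = 2*D**3 (K(D) = D**2*(2*D) = 2*D**3)
1/(K(-31) + 94323) = 1/(2*(-31)**3 + 94323) = 1/(2*(-29791) + 94323) = 1/(-59582 + 94323) = 1/34741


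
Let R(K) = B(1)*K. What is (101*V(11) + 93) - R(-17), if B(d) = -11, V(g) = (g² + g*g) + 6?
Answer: 24954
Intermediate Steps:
V(g) = 6 + 2*g² (V(g) = (g² + g²) + 6 = 2*g² + 6 = 6 + 2*g²)
R(K) = -11*K
(101*V(11) + 93) - R(-17) = (101*(6 + 2*11²) + 93) - (-11)*(-17) = (101*(6 + 2*121) + 93) - 1*187 = (101*(6 + 242) + 93) - 187 = (101*248 + 93) - 187 = (25048 + 93) - 187 = 25141 - 187 = 24954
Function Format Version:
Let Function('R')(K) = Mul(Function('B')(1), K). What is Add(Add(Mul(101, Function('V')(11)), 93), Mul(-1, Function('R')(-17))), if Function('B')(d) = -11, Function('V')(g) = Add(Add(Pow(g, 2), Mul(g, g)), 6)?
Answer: 24954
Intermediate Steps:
Function('V')(g) = Add(6, Mul(2, Pow(g, 2))) (Function('V')(g) = Add(Add(Pow(g, 2), Pow(g, 2)), 6) = Add(Mul(2, Pow(g, 2)), 6) = Add(6, Mul(2, Pow(g, 2))))
Function('R')(K) = Mul(-11, K)
Add(Add(Mul(101, Function('V')(11)), 93), Mul(-1, Function('R')(-17))) = Add(Add(Mul(101, Add(6, Mul(2, Pow(11, 2)))), 93), Mul(-1, Mul(-11, -17))) = Add(Add(Mul(101, Add(6, Mul(2, 121))), 93), Mul(-1, 187)) = Add(Add(Mul(101, Add(6, 242)), 93), -187) = Add(Add(Mul(101, 248), 93), -187) = Add(Add(25048, 93), -187) = Add(25141, -187) = 24954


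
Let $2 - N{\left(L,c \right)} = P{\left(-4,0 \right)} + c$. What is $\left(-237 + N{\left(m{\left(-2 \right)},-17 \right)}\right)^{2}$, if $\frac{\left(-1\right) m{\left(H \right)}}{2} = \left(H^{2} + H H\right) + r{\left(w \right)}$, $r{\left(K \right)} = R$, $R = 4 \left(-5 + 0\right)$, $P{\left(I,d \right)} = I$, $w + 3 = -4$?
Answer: $45796$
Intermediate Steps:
$w = -7$ ($w = -3 - 4 = -7$)
$R = -20$ ($R = 4 \left(-5\right) = -20$)
$r{\left(K \right)} = -20$
$m{\left(H \right)} = 40 - 4 H^{2}$ ($m{\left(H \right)} = - 2 \left(\left(H^{2} + H H\right) - 20\right) = - 2 \left(\left(H^{2} + H^{2}\right) - 20\right) = - 2 \left(2 H^{2} - 20\right) = - 2 \left(-20 + 2 H^{2}\right) = 40 - 4 H^{2}$)
$N{\left(L,c \right)} = 6 - c$ ($N{\left(L,c \right)} = 2 - \left(-4 + c\right) = 6 - c$)
$\left(-237 + N{\left(m{\left(-2 \right)},-17 \right)}\right)^{2} = \left(-237 + \left(6 - -17\right)\right)^{2} = \left(-237 + \left(6 + 17\right)\right)^{2} = \left(-237 + 23\right)^{2} = \left(-214\right)^{2} = 45796$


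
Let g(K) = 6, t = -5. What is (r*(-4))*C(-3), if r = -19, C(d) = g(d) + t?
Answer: 76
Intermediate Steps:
C(d) = 1 (C(d) = 6 - 5 = 1)
(r*(-4))*C(-3) = -19*(-4)*1 = 76*1 = 76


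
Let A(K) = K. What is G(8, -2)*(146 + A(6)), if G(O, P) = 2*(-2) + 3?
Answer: -152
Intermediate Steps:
G(O, P) = -1 (G(O, P) = -4 + 3 = -1)
G(8, -2)*(146 + A(6)) = -(146 + 6) = -1*152 = -152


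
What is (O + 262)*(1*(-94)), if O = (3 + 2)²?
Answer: -26978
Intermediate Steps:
O = 25 (O = 5² = 25)
(O + 262)*(1*(-94)) = (25 + 262)*(1*(-94)) = 287*(-94) = -26978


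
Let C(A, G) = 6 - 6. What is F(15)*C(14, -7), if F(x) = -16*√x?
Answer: 0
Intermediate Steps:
C(A, G) = 0
F(15)*C(14, -7) = -16*√15*0 = 0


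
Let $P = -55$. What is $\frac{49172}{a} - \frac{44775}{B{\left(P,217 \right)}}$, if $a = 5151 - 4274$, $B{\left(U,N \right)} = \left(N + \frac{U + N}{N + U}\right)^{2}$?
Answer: $\frac{2297582453}{41678548} \approx 55.126$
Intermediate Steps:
$B{\left(U,N \right)} = \left(1 + N\right)^{2}$ ($B{\left(U,N \right)} = \left(N + \frac{N + U}{N + U}\right)^{2} = \left(N + 1\right)^{2} = \left(1 + N\right)^{2}$)
$a = 877$
$\frac{49172}{a} - \frac{44775}{B{\left(P,217 \right)}} = \frac{49172}{877} - \frac{44775}{1 + 217^{2} + 2 \cdot 217} = 49172 \cdot \frac{1}{877} - \frac{44775}{1 + 47089 + 434} = \frac{49172}{877} - \frac{44775}{47524} = \frac{2297582453}{41678548}$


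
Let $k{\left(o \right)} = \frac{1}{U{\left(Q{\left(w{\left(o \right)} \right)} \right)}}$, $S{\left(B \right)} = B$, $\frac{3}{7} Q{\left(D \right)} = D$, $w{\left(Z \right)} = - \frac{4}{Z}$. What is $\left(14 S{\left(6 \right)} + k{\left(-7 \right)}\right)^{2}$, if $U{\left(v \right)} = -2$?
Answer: $\frac{27889}{4} \approx 6972.3$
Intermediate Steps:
$Q{\left(D \right)} = \frac{7 D}{3}$
$k{\left(o \right)} = - \frac{1}{2}$ ($k{\left(o \right)} = \frac{1}{-2} = - \frac{1}{2}$)
$\left(14 S{\left(6 \right)} + k{\left(-7 \right)}\right)^{2} = \left(14 \cdot 6 - \frac{1}{2}\right)^{2} = \left(84 - \frac{1}{2}\right)^{2} = \left(\frac{167}{2}\right)^{2} = \frac{27889}{4}$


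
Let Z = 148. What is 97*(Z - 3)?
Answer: 14065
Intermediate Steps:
97*(Z - 3) = 97*(148 - 3) = 97*145 = 14065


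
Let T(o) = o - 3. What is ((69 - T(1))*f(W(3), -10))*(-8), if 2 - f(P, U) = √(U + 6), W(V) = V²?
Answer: -1136 + 1136*I ≈ -1136.0 + 1136.0*I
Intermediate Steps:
T(o) = -3 + o
f(P, U) = 2 - √(6 + U) (f(P, U) = 2 - √(U + 6) = 2 - √(6 + U))
((69 - T(1))*f(W(3), -10))*(-8) = ((69 - (-3 + 1))*(2 - √(6 - 10)))*(-8) = ((69 - 1*(-2))*(2 - √(-4)))*(-8) = ((69 + 2)*(2 - 2*I))*(-8) = (71*(2 - 2*I))*(-8) = (142 - 142*I)*(-8) = -1136 + 1136*I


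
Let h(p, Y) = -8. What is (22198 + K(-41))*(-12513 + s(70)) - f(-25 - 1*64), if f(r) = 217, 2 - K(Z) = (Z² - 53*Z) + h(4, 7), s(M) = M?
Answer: -228379039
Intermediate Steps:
K(Z) = 10 - Z² + 53*Z (K(Z) = 2 - ((Z² - 53*Z) - 8) = 2 - (-8 + Z² - 53*Z) = 2 + (8 - Z² + 53*Z) = 10 - Z² + 53*Z)
(22198 + K(-41))*(-12513 + s(70)) - f(-25 - 1*64) = (22198 + (10 - 1*(-41)² + 53*(-41)))*(-12513 + 70) - 1*217 = (22198 + (10 - 1*1681 - 2173))*(-12443) - 217 = (22198 + (10 - 1681 - 2173))*(-12443) - 217 = (22198 - 3844)*(-12443) - 217 = 18354*(-12443) - 217 = -228378822 - 217 = -228379039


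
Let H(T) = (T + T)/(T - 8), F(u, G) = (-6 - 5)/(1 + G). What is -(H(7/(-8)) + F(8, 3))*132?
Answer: 23925/71 ≈ 336.97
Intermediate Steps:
F(u, G) = -11/(1 + G)
H(T) = 2*T/(-8 + T) (H(T) = (2*T)/(-8 + T) = 2*T/(-8 + T))
-(H(7/(-8)) + F(8, 3))*132 = -(2*(7/(-8))/(-8 + 7/(-8)) - 11/(1 + 3))*132 = -(2*(7*(-⅛))/(-8 + 7*(-⅛)) - 11/4)*132 = -(2*(-7/8)/(-8 - 7/8) - 11*¼)*132 = -(2*(-7/8)/(-71/8) - 11/4)*132 = -(2*(-7/8)*(-8/71) - 11/4)*132 = -(14/71 - 11/4)*132 = -(-725)*132/284 = -1*(-23925/71) = 23925/71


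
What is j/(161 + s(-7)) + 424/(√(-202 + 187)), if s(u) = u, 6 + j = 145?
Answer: 139/154 - 424*I*√15/15 ≈ 0.9026 - 109.48*I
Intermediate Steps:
j = 139 (j = -6 + 145 = 139)
j/(161 + s(-7)) + 424/(√(-202 + 187)) = 139/(161 - 7) + 424/(√(-202 + 187)) = 139/154 + 424/(√(-15)) = 139*(1/154) + 424/((I*√15)) = 139/154 + 424*(-I*√15/15) = 139/154 - 424*I*√15/15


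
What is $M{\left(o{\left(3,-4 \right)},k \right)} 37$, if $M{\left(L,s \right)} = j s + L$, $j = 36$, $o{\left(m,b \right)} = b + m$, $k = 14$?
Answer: $18611$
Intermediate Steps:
$M{\left(L,s \right)} = L + 36 s$ ($M{\left(L,s \right)} = 36 s + L = L + 36 s$)
$M{\left(o{\left(3,-4 \right)},k \right)} 37 = \left(\left(-4 + 3\right) + 36 \cdot 14\right) 37 = \left(-1 + 504\right) 37 = 503 \cdot 37 = 18611$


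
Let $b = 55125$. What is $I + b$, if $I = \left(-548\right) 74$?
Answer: $14573$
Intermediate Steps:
$I = -40552$
$I + b = -40552 + 55125 = 14573$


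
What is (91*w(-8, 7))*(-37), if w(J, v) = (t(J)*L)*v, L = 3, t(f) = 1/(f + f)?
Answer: 70707/16 ≈ 4419.2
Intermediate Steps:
t(f) = 1/(2*f)
w(J, v) = 3*v/(2*J) (w(J, v) = ((1/(2*J))*3)*v = (3/(2*J))*v = 3*v/(2*J))
(91*w(-8, 7))*(-37) = (91*((3/2)*7/(-8)))*(-37) = (91*((3/2)*7*(-1/8)))*(-37) = (91*(-21/16))*(-37) = -1911/16*(-37) = 70707/16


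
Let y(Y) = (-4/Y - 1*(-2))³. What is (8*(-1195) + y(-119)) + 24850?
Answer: 25780253598/1685159 ≈ 15298.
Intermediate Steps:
y(Y) = (2 - 4/Y)³ (y(Y) = (-4/Y + 2)³ = (2 - 4/Y)³)
(8*(-1195) + y(-119)) + 24850 = (8*(-1195) + 8*(-2 - 119)³/(-119)³) + 24850 = (-9560 + 8*(-1/1685159)*(-121)³) + 24850 = (-9560 + 8*(-1/1685159)*(-1771561)) + 24850 = (-9560 + 14172488/1685159) + 24850 = -16095947552/1685159 + 24850 = 25780253598/1685159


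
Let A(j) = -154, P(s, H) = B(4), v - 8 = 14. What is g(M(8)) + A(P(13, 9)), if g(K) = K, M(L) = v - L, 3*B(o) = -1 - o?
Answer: -140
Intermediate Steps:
v = 22 (v = 8 + 14 = 22)
B(o) = -1/3 - o/3 (B(o) = (-1 - o)/3 = -1/3 - o/3)
P(s, H) = -5/3 (P(s, H) = -1/3 - 1/3*4 = -1/3 - 4/3 = -5/3)
M(L) = 22 - L
g(M(8)) + A(P(13, 9)) = (22 - 1*8) - 154 = (22 - 8) - 154 = 14 - 154 = -140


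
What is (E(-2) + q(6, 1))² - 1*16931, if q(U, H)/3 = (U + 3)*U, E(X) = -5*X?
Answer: 12653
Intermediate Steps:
q(U, H) = 3*U*(3 + U) (q(U, H) = 3*((U + 3)*U) = 3*((3 + U)*U) = 3*(U*(3 + U)) = 3*U*(3 + U))
(E(-2) + q(6, 1))² - 1*16931 = (-5*(-2) + 3*6*(3 + 6))² - 1*16931 = (10 + 3*6*9)² - 16931 = (10 + 162)² - 16931 = 172² - 16931 = 29584 - 16931 = 12653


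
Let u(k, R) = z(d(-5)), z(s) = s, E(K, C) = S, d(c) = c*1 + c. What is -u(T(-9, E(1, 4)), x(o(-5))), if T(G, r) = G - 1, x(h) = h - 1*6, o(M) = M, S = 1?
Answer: 10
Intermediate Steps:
d(c) = 2*c (d(c) = c + c = 2*c)
E(K, C) = 1
x(h) = -6 + h (x(h) = h - 6 = -6 + h)
T(G, r) = -1 + G
u(k, R) = -10 (u(k, R) = 2*(-5) = -10)
-u(T(-9, E(1, 4)), x(o(-5))) = -1*(-10) = 10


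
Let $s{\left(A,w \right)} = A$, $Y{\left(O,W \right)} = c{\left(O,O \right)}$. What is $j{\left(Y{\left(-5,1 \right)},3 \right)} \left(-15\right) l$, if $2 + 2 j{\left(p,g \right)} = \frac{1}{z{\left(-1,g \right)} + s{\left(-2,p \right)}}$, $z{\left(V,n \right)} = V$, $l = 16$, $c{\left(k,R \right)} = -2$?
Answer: $280$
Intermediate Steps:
$Y{\left(O,W \right)} = -2$
$j{\left(p,g \right)} = - \frac{7}{6}$ ($j{\left(p,g \right)} = -1 + \frac{1}{2 \left(-1 - 2\right)} = -1 + \frac{1}{2 \left(-3\right)} = -1 + \frac{1}{2} \left(- \frac{1}{3}\right) = -1 - \frac{1}{6} = - \frac{7}{6}$)
$j{\left(Y{\left(-5,1 \right)},3 \right)} \left(-15\right) l = \left(- \frac{7}{6}\right) \left(-15\right) 16 = \frac{35}{2} \cdot 16 = 280$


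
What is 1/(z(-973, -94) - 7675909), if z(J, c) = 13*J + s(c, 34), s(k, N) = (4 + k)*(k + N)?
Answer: -1/7683158 ≈ -1.3015e-7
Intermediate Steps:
s(k, N) = (4 + k)*(N + k)
z(J, c) = 136 + c² + 13*J + 38*c (z(J, c) = 13*J + (c² + 4*34 + 4*c + 34*c) = 13*J + (c² + 136 + 4*c + 34*c) = 13*J + (136 + c² + 38*c) = 136 + c² + 13*J + 38*c)
1/(z(-973, -94) - 7675909) = 1/((136 + (-94)² + 13*(-973) + 38*(-94)) - 7675909) = 1/((136 + 8836 - 12649 - 3572) - 7675909) = 1/(-7249 - 7675909) = 1/(-7683158) = -1/7683158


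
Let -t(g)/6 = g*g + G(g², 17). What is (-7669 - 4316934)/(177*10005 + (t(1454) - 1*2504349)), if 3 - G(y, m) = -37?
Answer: 4324603/13418400 ≈ 0.32229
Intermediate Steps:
G(y, m) = 40 (G(y, m) = 3 - 1*(-37) = 3 + 37 = 40)
t(g) = -240 - 6*g² (t(g) = -6*(g*g + 40) = -6*(g² + 40) = -6*(40 + g²) = -240 - 6*g²)
(-7669 - 4316934)/(177*10005 + (t(1454) - 1*2504349)) = (-7669 - 4316934)/(177*10005 + ((-240 - 6*1454²) - 1*2504349)) = -4324603/(1770885 + ((-240 - 6*2114116) - 2504349)) = -4324603/(1770885 + ((-240 - 12684696) - 2504349)) = -4324603/(1770885 + (-12684936 - 2504349)) = -4324603/(1770885 - 15189285) = -4324603/(-13418400) = -4324603*(-1/13418400) = 4324603/13418400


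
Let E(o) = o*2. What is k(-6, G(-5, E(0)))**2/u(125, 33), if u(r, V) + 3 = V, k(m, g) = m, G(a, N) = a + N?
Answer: 6/5 ≈ 1.2000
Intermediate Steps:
E(o) = 2*o
G(a, N) = N + a
u(r, V) = -3 + V
k(-6, G(-5, E(0)))**2/u(125, 33) = (-6)**2/(-3 + 33) = 36/30 = 36*(1/30) = 6/5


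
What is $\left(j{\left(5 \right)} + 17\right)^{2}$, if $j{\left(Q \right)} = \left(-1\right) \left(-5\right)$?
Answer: $484$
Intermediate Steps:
$j{\left(Q \right)} = 5$
$\left(j{\left(5 \right)} + 17\right)^{2} = \left(5 + 17\right)^{2} = 22^{2} = 484$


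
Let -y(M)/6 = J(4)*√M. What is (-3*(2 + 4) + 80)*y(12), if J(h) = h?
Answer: -2976*√3 ≈ -5154.6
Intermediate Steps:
y(M) = -24*√M
(-3*(2 + 4) + 80)*y(12) = (-3*(2 + 4) + 80)*(-48*√3) = (-3*6 + 80)*(-48*√3) = (-18 + 80)*(-48*√3) = 62*(-48*√3) = -2976*√3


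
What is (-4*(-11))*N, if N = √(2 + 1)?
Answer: 44*√3 ≈ 76.210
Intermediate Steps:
N = √3 ≈ 1.7320
(-4*(-11))*N = (-4*(-11))*√3 = 44*√3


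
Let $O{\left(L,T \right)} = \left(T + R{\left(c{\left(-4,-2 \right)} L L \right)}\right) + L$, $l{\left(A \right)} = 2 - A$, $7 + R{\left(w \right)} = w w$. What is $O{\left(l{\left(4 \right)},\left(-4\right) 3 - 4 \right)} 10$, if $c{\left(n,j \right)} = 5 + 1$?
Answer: $5510$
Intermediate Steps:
$c{\left(n,j \right)} = 6$
$R{\left(w \right)} = -7 + w^{2}$ ($R{\left(w \right)} = -7 + w w = -7 + w^{2}$)
$O{\left(L,T \right)} = -7 + L + T + 36 L^{4}$ ($O{\left(L,T \right)} = \left(T + \left(-7 + \left(6 L L\right)^{2}\right)\right) + L = \left(T + \left(-7 + \left(6 L^{2}\right)^{2}\right)\right) + L = \left(T + \left(-7 + 36 L^{4}\right)\right) + L = \left(-7 + T + 36 L^{4}\right) + L = -7 + L + T + 36 L^{4}$)
$O{\left(l{\left(4 \right)},\left(-4\right) 3 - 4 \right)} 10 = \left(-7 + \left(2 - 4\right) - 16 + 36 \left(2 - 4\right)^{4}\right) 10 = \left(-7 - 2 - 16 + 36 \left(-2\right)^{4}\right) 10 = \left(-7 - 2 - 16 + 36 \cdot 16\right) 10 = \left(-7 - 2 - 16 + 576\right) 10 = 551 \cdot 10 = 5510$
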